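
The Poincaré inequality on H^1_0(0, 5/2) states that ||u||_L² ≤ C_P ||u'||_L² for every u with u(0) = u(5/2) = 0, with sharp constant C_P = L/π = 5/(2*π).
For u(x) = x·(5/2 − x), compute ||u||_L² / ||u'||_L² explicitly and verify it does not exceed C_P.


||u||_L² / ||u'||_L² = sqrt(10)/4 < C_P = 5/(2*π).

u(x) = x·(5/2 − x), so u'(x) = 5/2 - 2*x.
u(x) = x·(5/2 − x) vanishes at x = 0 and x = 5/2, so u ∈ H^1_0(0, 5/2). Differentiate via the product rule and integrate the resulting polynomials term by term.
  ∫_0^5/2 u² dx = ∫_0^5/2 (x^4 - 5*x^3 + 25*x^2/4) dx. Term by term:
    ∫_0^5/2 x^4 dx = 625/32;  ∫_0^5/2 -5*x^3 dx = -3125/64;  ∫_0^5/2 25*x^2/4 dx = 3125/96.
  Sum: 625/32 − 3125/64 + 3125/96 = 625/192.
  ∫_0^5/2 (u')² dx = ∫_0^5/2 (4*x^2 - 10*x + 25/4) dx. Term by term:
    ∫_0^5/2 4*x^2 dx = 125/6;  ∫_0^5/2 -10*x dx = -125/4;  ∫_0^5/2 25/4 dx = 125/8.
  Sum: 125/6 − 125/4 + 125/8 = 125/24.
∫_0^5/2 u² dx = 625/192, so ||u||_L² = 25*sqrt(3)/24.
∫_0^5/2 (u')² dx = 125/24, so ||u'||_L² = 5*sqrt(30)/12.
Ratio ||u||_L² / ||u'||_L² = sqrt(10)/4.
Sharp Poincaré constant on H^1_0(0, 5/2) is C_P = L/π = 5/(2*π), achieved by sin(2*π/5·x).
A polynomial bump cannot attain the sharp Poincaré constant (only the first sine eigenfunction does), so the ratio is strictly less than C_P, consistent with ||u||_L² ≤ C_P ||u'||_L².


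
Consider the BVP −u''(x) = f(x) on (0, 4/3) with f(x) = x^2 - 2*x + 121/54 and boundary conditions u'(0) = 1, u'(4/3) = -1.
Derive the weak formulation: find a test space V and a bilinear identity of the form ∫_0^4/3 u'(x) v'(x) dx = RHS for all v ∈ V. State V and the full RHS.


V = H^1(0, 4/3) (v unrestricted at boundary; u is determined up to an additive constant); weak form: ∫_0^4/3 u'v' dx = ∫_0^4/3 (x^2 - 2*x + 121/54) v dx − v(4/3) − v(0) for all v ∈ V.

Multiply both sides by a test function v and integrate from 0 to 4/3:
  ∫_0^4/3 −u''(x) v(x) dx = ∫_0^4/3 f(x) v(x) dx.
Integrate the LHS by parts once:
  ∫_0^4/3 −u'' v dx = −[u'(x) v(x)]_0^4/3 + ∫_0^4/3 u'(x) v'(x) dx.
Thus ∫_0^4/3 u'(x) v'(x) dx = ∫_0^4/3 f(x) v(x) dx + [u'(x) v(x)]_0^4/3.
Choose V so that boundary terms are either known or forced to vanish.
u has inhomogeneous Neumann u'(0) = 1, u'(4/3) = -1. [u' v]_0^4/3 = (-1)·v(4/3) − (1)·v(0) = − v(4/3) − v(0). Take V = H^1(0, 4/3); boundary term becomes part of RHS.
Weak formulation: find u (satisfying any essential BC) such that ∫_0^4/3 u'(x) v'(x) dx = ∫_0^4/3 f v dx − v(4/3) − v(0) for all v ∈ V (Neumann data are natural BCs: they enter the RHS as boundary terms).
Substituting f(x) = x^2 - 2*x + 121/54, the right-hand side is ∫_0^4/3 (x^2 - 2*x + 121/54) v dx − v(4/3) − v(0).
Compatibility check (pure Neumann): taking v ≡ 1 ∈ V gives 0 = ∫_0^4/3 f dx + (-1) − (1), i.e. ∫_0^4/3 f dx must equal u'(0) − u'(4/3) = 2. Indeed ∫_0^4/3 (x^2 - 2*x + 121/54) dx = 2, so the data are compatible. The solution is then unique only up to an additive constant (fix it e.g. by requiring ∫_0^4/3 u dx = 0).


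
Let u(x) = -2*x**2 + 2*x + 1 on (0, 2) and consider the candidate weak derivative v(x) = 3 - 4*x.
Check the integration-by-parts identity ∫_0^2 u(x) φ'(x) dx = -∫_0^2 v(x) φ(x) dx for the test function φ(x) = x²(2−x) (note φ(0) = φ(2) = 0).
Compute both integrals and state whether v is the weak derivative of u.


LHS = 56/15, RHS = 12/5. No, v is not the weak derivative of u.

u(x) = -2*x**2 + 2*x + 1, classical derivative u'(x) = 2 - 4*x.
φ(x) = x²(2−x), so φ'(x) = x*(4 - 3*x).
Note φ(0) = φ(2) = 0, so the boundary term u·φ vanishes.
LHS = ∫_0^2 u(x) φ'(x) dx = ∫_0^2 (6*x^4 - 14*x^3 + 5*x^2 + 4*x) dx. Term by term:
  ∫_0^2 6*x^4 dx = 192/5;  ∫_0^2 -14*x^3 dx = -56;  ∫_0^2 5*x^2 dx = 40/3;
  ∫_0^2 4*x dx = 8.
Sum: 192/5 − 56 + 40/3 + 8 = 56/15.
So LHS = 56/15.
∫_0^2 v(x) φ(x) dx = ∫_0^2 (4*x^4 - 11*x^3 + 6*x^2) dx. Term by term:
  ∫_0^2 4*x^4 dx = 128/5;  ∫_0^2 -11*x^3 dx = -44;  ∫_0^2 6*x^2 dx = 16.
Sum: 128/5 − 44 + 16 = -12/5.
So RHS = -∫_0^2 v(x) φ(x) dx = 12/5.
LHS − RHS = 4/3 ≠ 0, so the identity fails.
(For a valid weak derivative the identity must hold for EVERY test function, in particular this one. The failure shows v is NOT the weak derivative of u.)
Correct weak derivative would be u'(x) = 2 - 4*x.


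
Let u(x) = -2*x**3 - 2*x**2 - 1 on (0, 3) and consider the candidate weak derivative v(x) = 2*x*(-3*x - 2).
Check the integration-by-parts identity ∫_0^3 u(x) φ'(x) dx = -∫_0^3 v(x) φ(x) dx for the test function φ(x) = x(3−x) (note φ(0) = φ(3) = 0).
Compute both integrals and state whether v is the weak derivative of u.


LHS = 999/10, RHS = 999/10. Yes, v = u' weakly.

u(x) = -2*x**3 - 2*x**2 - 1, classical derivative u'(x) = -6*x**2 - 4*x.
φ(x) = x(3−x), so φ'(x) = 3 - 2*x.
Note φ(0) = φ(3) = 0, so the boundary term u·φ vanishes.
LHS = ∫_0^3 u(x) φ'(x) dx = ∫_0^3 (4*x^4 - 2*x^3 - 6*x^2 + 2*x - 3) dx. Term by term:
  ∫_0^3 4*x^4 dx = 972/5;  ∫_0^3 -2*x^3 dx = -81/2;  ∫_0^3 -6*x^2 dx = -54;
  ∫_0^3 2*x dx = 9;  ∫_0^3 -3 dx = -9.
Sum: 972/5 − 81/2 − 54 + 9 − 9 = 999/10.
So LHS = 999/10.
∫_0^3 v(x) φ(x) dx = ∫_0^3 (6*x^4 - 14*x^3 - 12*x^2) dx. Term by term:
  ∫_0^3 6*x^4 dx = 1458/5;  ∫_0^3 -14*x^3 dx = -567/2;  ∫_0^3 -12*x^2 dx = -108.
Sum: 1458/5 − 567/2 − 108 = -999/10.
So RHS = -∫_0^3 v(x) φ(x) dx = 999/10.
LHS = RHS, so the identity holds for this test φ.
Moreover u is smooth here and v(x) = u'(x) = -6*x**2 - 4*x pointwise, so the identity holds for every test function. Hence v is the weak derivative of u.


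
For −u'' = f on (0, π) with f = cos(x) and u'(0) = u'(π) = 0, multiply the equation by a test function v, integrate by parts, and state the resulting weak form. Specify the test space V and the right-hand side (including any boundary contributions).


V = H^1(0, π) (no boundary constraint on v; u is determined up to an additive constant); weak form: ∫_0^π u'v' dx = ∫_0^π (cos(x)) v dx for all v ∈ V.

Multiply both sides by a test function v and integrate from 0 to π:
  ∫_0^π −u''(x) v(x) dx = ∫_0^π f(x) v(x) dx.
Integrate the LHS by parts once:
  ∫_0^π −u'' v dx = −[u'(x) v(x)]_0^π + ∫_0^π u'(x) v'(x) dx.
Thus ∫_0^π u'(x) v'(x) dx = ∫_0^π f(x) v(x) dx + [u'(x) v(x)]_0^π.
Choose V so that boundary terms are either known or forced to vanish.
u has homogeneous Neumann: u'(0) = u'(π) = 0. So [u' v]_0^π = 0·v(π) − 0·v(0) = 0 for any v; take V = H^1(0, π).
Weak formulation: find u (satisfying any essential BC) such that ∫_0^π u'(x) v'(x) dx = ∫_0^π f v dx for all v ∈ V (homogeneous Neumann, so boundary terms vanish).
Substituting f(x) = cos(x), the right-hand side is ∫_0^π (cos(x)) v dx.
Compatibility check (pure Neumann): taking v ≡ 1 ∈ V gives 0 = ∫_0^π f dx + (0) − (0), i.e. ∫_0^π f dx must equal u'(0) − u'(π) = 0. Indeed ∫_0^π (cos(x)) dx = 0, so the data are compatible. The solution is then unique only up to an additive constant (fix it e.g. by requiring ∫_0^π u dx = 0).


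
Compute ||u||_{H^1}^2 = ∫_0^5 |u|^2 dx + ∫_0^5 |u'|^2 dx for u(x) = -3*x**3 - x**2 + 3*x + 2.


||u||_{H^1}^2 = 2199035/14

The H^1 norm (squared) on an interval (0, L) is
  ||u||_{H^1}^2 = ∫_0^L u(x)^2 dx + ∫_0^L u'(x)^2 dx.
Compute u'(x) = -9*x**2 - 2*x + 3.
Then u(x)^2 = 9*x**6 + 6*x**5 - 17*x**4 - 18*x**3 + 5*x**2 + 12*x + 4 and u'(x)^2 = 81*x**4 + 36*x**3 - 50*x**2 - 12*x + 9.
Integrate each monomial from 0 to 5 using ∫_0^5 c·x^n dx = c·5^(n+1)/(n+1):
  ∫_0^5 u(x)^2 dx = ∫_0^5 (9*x^6 + 6*x^5 - 17*x^4 - 18*x^3 + 5*x^2 + 12*x + 4) dx. Term by term:
    ∫_0^5 9*x^6 dx = 703125/7;  ∫_0^5 6*x^5 dx = 15625;  ∫_0^5 -17*x^4 dx = -10625;
    ∫_0^5 -18*x^3 dx = -5625/2;  ∫_0^5 5*x^2 dx = 625/3;  ∫_0^5 12*x dx = 150;
    ∫_0^5 4 dx = 20.
  Sum: 703125/7 + 15625 − 10625 − 5625/2 + 625/3 + 150 + 20 = 4326515/42.
  ∫_0^5 u'(x)^2 dx = ∫_0^5 (81*x^4 + 36*x^3 - 50*x^2 - 12*x + 9) dx. Term by term:
    ∫_0^5 81*x^4 dx = 50625;  ∫_0^5 36*x^3 dx = 5625;  ∫_0^5 -50*x^2 dx = -6250/3;
    ∫_0^5 -12*x dx = -150;  ∫_0^5 9 dx = 45.
  Sum: 50625 + 5625 − 6250/3 − 150 + 45 = 162185/3.
Adding: ||u||_{H^1}^2 = 4326515/42 + 162185/3 = 2199035/14.


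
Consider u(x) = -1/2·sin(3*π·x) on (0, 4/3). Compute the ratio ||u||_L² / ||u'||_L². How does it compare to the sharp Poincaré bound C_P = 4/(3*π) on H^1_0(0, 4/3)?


||u||_L² / ||u'||_L² = 1/(3*π) < C_P = 4/(3*π).

u(x) = -1/2·sin(3*π·x), so u'(x) = -3*π*cos(3*π*x)/2.
Writing u(x) = A·sin(kπx/L) with A = -1/2 and k = 4, use ∫_0^L sin²(kπx/L) dx = L/2 and ∫_0^L cos²(kπx/L) dx = L/2.
u² = 1/4·sin²(3*π·x) and (u')² = 9*π^2/4·cos²(3*π·x), and each of sin², cos² integrates to L/2 = 2/3 over (0, 4/3).
∫_0^4/3 u² dx = 1/6, so ||u||_L² = sqrt(6)/6.
∫_0^4/3 (u')² dx = 3*π^2/2, so ||u'||_L² = sqrt(6)*π/2.
Ratio ||u||_L² / ||u'||_L² = 1/(3*π).
Sharp Poincaré constant on H^1_0(0, 4/3) is C_P = L/π = 4/(3*π), achieved by sin(3*π/4·x).
This is the k = 4 harmonic; the ratio L/(kπ) is strictly less than C_P = L/π, consistent with the sharp inequality ||u||_L² ≤ C_P ||u'||_L².


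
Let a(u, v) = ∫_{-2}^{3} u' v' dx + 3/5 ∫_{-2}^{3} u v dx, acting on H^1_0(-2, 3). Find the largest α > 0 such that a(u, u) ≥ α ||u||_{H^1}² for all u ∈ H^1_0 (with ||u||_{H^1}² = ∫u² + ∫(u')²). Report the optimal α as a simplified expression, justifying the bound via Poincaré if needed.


α = (π^2 + 15)/(π^2 + 25)

Coercivity of a(·,·) on H^1_0(-2, 3) means a(u, u) ≥ α ||u||_{H^1}² for every u ∈ H^1_0.
The interval has length L = 5, and Poincaré/coercivity depend only on L. Here a(u, u) = ∫(u')² + (3/5)·∫u².
Here 0 < c = 3/5 < 1. The condition a(u,u) ≥ α||u||_{H^1}² reads (1−α)∫(u')² ≥ (α−c)∫u². Any admissible α is ≤ 1 (rapidly oscillating u have ∫u²/∫(u')² → 0), and α = 1 would force 0 ≥ (1−c)∫u², impossible since c < 1; so 1−α > 0. By the sharp Poincaré inequality on H^1_0 of an interval of length L, ∫(u')² ≥ (π/L)²∫u² with equality for the first sine mode sin(π(x−x₀)/L) (x₀ the left endpoint), so the inequality holds for all u iff (1−α)(π/L)² ≥ α − c, i.e. α ≤ ((π/L)² + c)/((π/L)² + 1) = (1 + c(L/π)²)/(1 + (L/π)²). With (π/L)² = π^2/25 and c = 3/5, the largest admissible constant is α = ((π/L)² + c)/((π/L)² + 1).
Simplifying, α = (π^2 + 15)/(π^2 + 25).


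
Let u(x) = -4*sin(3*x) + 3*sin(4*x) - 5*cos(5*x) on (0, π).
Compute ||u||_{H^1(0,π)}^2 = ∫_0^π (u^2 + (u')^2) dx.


||u||_{H^1(0,π)}^2 = 2080/3 + 963*π/2

u'(x) = 25*sin(5*x) - 12*cos(3*x) + 12*cos(4*x).
Expand u² and (u')² and integrate term by term on (0, π), using: for integers n ≥ 1, ∫_0^π sin²(nx) dx = ∫_0^π cos²(nx) dx = π/2; for n ≠ n', ∫_0^π sin(nx)sin(n'x) dx = ∫_0^π cos(nx)cos(n'x) dx = 0; and by product-to-sum, ∫_0^π sin(nx)cos(n'x) dx = ½∫_0^π [sin((n+n')x) + sin((n−n')x)] dx, which is 0 when n+n' is even and 2n/(n²−n'²) when n+n' is odd (it need not vanish on (0, π)).
  u² squared terms: (-5)²·∫cos(5x)² dx = 25·π/2 = 25*π/2;  (-4)²·∫sin(3x)² dx = 16·π/2 = 8*π;  (3)²·∫sin(4x)² dx = 9·π/2 = 9*π/2.
  u² cross terms: 2·(-5)·(-4)·∫cos(5x)·sin(3x) dx = 40·(0) = 0;  2·(-5)·(3)·∫cos(5x)·sin(4x) dx = -30·(-8/9) = 80/3;  2·(-4)·(3)·∫sin(3x)·sin(4x) dx = -24·(0) = 0.
  So ∫_0^π u² dx = 25*π/2 + 8*π + 9*π/2 + 0 + 80/3 + 0 = 80/3 + 25*π.
  (u')² squared terms: (-12)²·∫cos(3x)² dx = 144·π/2 = 72*π;  (12)²·∫cos(4x)² dx = 144·π/2 = 72*π;  (25)²·∫sin(5x)² dx = 625·π/2 = 625*π/2.
  (u')² cross terms: 2·(-12)·(12)·∫cos(3x)·cos(4x) dx = -288·(0) = 0;  2·(-12)·(25)·∫cos(3x)·sin(5x) dx = -600·(0) = 0;  2·(12)·(25)·∫cos(4x)·sin(5x) dx = 600·(10/9) = 2000/3.
  So ∫_0^π (u')² dx = 72*π + 72*π + 625*π/2 + 0 + 0 + 2000/3 = 2000/3 + 913*π/2.
||u||_{H^1}^2 = (80/3 + 25*π) + (2000/3 + 913*π/2) = 2080/3 + 963*π/2.


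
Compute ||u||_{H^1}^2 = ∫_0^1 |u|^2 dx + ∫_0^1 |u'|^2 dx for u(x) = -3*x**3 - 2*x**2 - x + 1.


||u||_{H^1}^2 = 11407/210

The H^1 norm (squared) on an interval (0, L) is
  ||u||_{H^1}^2 = ∫_0^L u(x)^2 dx + ∫_0^L u'(x)^2 dx.
Compute u'(x) = -9*x**2 - 4*x - 1.
Then u(x)^2 = 9*x**6 + 12*x**5 + 10*x**4 - 2*x**3 - 3*x**2 - 2*x + 1 and u'(x)^2 = 81*x**4 + 72*x**3 + 34*x**2 + 8*x + 1.
Integrate each monomial from 0 to 1 using ∫_0^1 c·x^n dx = c·1^(n+1)/(n+1):
  ∫_0^1 u(x)^2 dx = ∫_0^1 (9*x^6 + 12*x^5 + 10*x^4 - 2*x^3 - 3*x^2 - 2*x + 1) dx. Term by term:
    ∫_0^1 9*x^6 dx = 9/7;  ∫_0^1 12*x^5 dx = 2;  ∫_0^1 10*x^4 dx = 2;
    ∫_0^1 -2*x^3 dx = -1/2;  ∫_0^1 -3*x^2 dx = -1;  ∫_0^1 -2*x dx = -1;
    ∫_0^1 1 dx = 1.
  Sum: 9/7 + 2 + 2 − 1/2 − 1 − 1 + 1 = 53/14.
  ∫_0^1 u'(x)^2 dx = ∫_0^1 (81*x^4 + 72*x^3 + 34*x^2 + 8*x + 1) dx. Term by term:
    ∫_0^1 81*x^4 dx = 81/5;  ∫_0^1 72*x^3 dx = 18;  ∫_0^1 34*x^2 dx = 34/3;
    ∫_0^1 8*x dx = 4;  ∫_0^1 1 dx = 1.
  Sum: 81/5 + 18 + 34/3 + 4 + 1 = 758/15.
Adding: ||u||_{H^1}^2 = 53/14 + 758/15 = 11407/210.


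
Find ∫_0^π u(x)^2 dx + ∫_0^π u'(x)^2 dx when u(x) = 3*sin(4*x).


||u||_{H^1(0,π)}^2 = 153*π/2

u'(x) = 12*cos(4*x).
Expand u² and (u')² and integrate term by term on (0, π), using: for integers n ≥ 1, ∫_0^π sin²(nx) dx = ∫_0^π cos²(nx) dx = π/2; for n ≠ n', ∫_0^π sin(nx)sin(n'x) dx = ∫_0^π cos(nx)cos(n'x) dx = 0; and by product-to-sum, ∫_0^π sin(nx)cos(n'x) dx = ½∫_0^π [sin((n+n')x) + sin((n−n')x)] dx, which is 0 when n+n' is even and 2n/(n²−n'²) when n+n' is odd (it need not vanish on (0, π)).
  u² squared terms: (3)²·∫sin(4x)² dx = 9·π/2 = 9*π/2.
  So ∫_0^π u² dx = 9*π/2.
  (u')² squared terms: (12)²·∫cos(4x)² dx = 144·π/2 = 72*π.
  So ∫_0^π (u')² dx = 72*π.
||u||_{H^1}^2 = (9*π/2) + (72*π) = 153*π/2.


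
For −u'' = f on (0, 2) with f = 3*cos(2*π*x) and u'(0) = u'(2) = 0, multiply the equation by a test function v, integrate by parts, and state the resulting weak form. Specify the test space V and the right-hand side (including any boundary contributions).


V = H^1(0, 2) (no boundary constraint on v; u is determined up to an additive constant); weak form: ∫_0^2 u'v' dx = ∫_0^2 (3*cos(2*π*x)) v dx for all v ∈ V.

Multiply both sides by a test function v and integrate from 0 to 2:
  ∫_0^2 −u''(x) v(x) dx = ∫_0^2 f(x) v(x) dx.
Integrate the LHS by parts once:
  ∫_0^2 −u'' v dx = −[u'(x) v(x)]_0^2 + ∫_0^2 u'(x) v'(x) dx.
Thus ∫_0^2 u'(x) v'(x) dx = ∫_0^2 f(x) v(x) dx + [u'(x) v(x)]_0^2.
Choose V so that boundary terms are either known or forced to vanish.
u has homogeneous Neumann: u'(0) = u'(2) = 0. So [u' v]_0^2 = 0·v(2) − 0·v(0) = 0 for any v; take V = H^1(0, 2).
Weak formulation: find u (satisfying any essential BC) such that ∫_0^2 u'(x) v'(x) dx = ∫_0^2 f v dx for all v ∈ V (homogeneous Neumann, so boundary terms vanish).
Substituting f(x) = 3*cos(2*π*x), the right-hand side is ∫_0^2 (3*cos(2*π*x)) v dx.
Compatibility check (pure Neumann): taking v ≡ 1 ∈ V gives 0 = ∫_0^2 f dx + (0) − (0), i.e. ∫_0^2 f dx must equal u'(0) − u'(2) = 0. Indeed ∫_0^2 (3*cos(2*π*x)) dx = 0, so the data are compatible. The solution is then unique only up to an additive constant (fix it e.g. by requiring ∫_0^2 u dx = 0).


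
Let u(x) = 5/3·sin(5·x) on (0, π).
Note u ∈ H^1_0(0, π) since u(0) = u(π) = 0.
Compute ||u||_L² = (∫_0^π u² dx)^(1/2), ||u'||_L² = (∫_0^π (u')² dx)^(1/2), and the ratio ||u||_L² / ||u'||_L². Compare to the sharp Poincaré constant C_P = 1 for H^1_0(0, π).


||u||_L² / ||u'||_L² = 1/5 < C_P = 1.

u(x) = 5/3·sin(5·x), so u'(x) = 25*cos(5*x)/3.
Writing u(x) = A·sin(kπx/L) with A = 5/3 and k = 5, use ∫_0^L sin²(kπx/L) dx = L/2 and ∫_0^L cos²(kπx/L) dx = L/2.
u² = 25/9·sin²(5·x) and (u')² = 625/9·cos²(5·x), and each of sin², cos² integrates to L/2 = π/2 over (0, π).
∫_0^π u² dx = 25*π/18, so ||u||_L² = 5*sqrt(2)*sqrt(π)/6.
∫_0^π (u')² dx = 625*π/18, so ||u'||_L² = 25*sqrt(2)*sqrt(π)/6.
Ratio ||u||_L² / ||u'||_L² = 1/5.
Sharp Poincaré constant on H^1_0(0, π) is C_P = L/π = 1, achieved by sin(x).
This is the k = 5 harmonic; the ratio L/(kπ) is strictly less than C_P = L/π, consistent with the sharp inequality ||u||_L² ≤ C_P ||u'||_L².


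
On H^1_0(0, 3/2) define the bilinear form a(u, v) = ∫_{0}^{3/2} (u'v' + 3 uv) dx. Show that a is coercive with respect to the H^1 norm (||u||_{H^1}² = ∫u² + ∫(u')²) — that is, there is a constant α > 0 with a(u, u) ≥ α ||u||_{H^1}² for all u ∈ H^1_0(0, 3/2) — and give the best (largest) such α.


α = 1

Coercivity of a(·,·) on H^1_0(0, 3/2) means a(u, u) ≥ α ||u||_{H^1}² for every u ∈ H^1_0.
The interval has length L = 3/2, and Poincaré/coercivity depend only on L. Here a(u, u) = ∫(u')² + (3)·∫u².
Here c = 3 ≥ 1, so a(u,u) = ∫(u')² + c∫u² ≥ ∫(u')² + ∫u² = ||u||_{H^1}², i.e. α = 1 works. No larger α is possible: a(u,u) ≥ α||u||_{H^1}² means (1−α)∫(u')² ≥ (α−c)∫u², and for the modes u_n = sin(nπ(x−x₀)/L) (x₀ the left endpoint) one has ∫u_n²/∫(u_n')² = (L/(nπ))² → 0, so a(u_n,u_n)/||u_n||_{H^1}² → 1. Hence the optimal constant is α = 1.
Therefore α = 1.


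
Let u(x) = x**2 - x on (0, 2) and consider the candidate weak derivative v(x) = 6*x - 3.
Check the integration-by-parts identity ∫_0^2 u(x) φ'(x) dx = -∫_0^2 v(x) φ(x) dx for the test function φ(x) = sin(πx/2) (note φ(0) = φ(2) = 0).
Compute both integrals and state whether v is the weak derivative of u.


LHS = -4/π, RHS = -12/π. No, v is not the weak derivative of u.

u(x) = x**2 - x, classical derivative u'(x) = 2*x - 1.
φ(x) = sin(πx/2), so φ'(x) = π*cos(π*x/2)/2.
Note φ(0) = φ(2) = 0, so the boundary term u·φ vanishes.
LHS = ∫_0^2 u(x) φ'(x) dx = ∫_0^2 (π*x^2*cos(π*x/2)/2 - π*x*cos(π*x/2)/2) dx. Term by term:
  ∫_0^2 π*x^2*cos(π*x/2)/2 dx = -8/π;  ∫_0^2 -π*x*cos(π*x/2)/2 dx = 4/π.
Sum: -8/π + 4/π = -4/π.
So LHS = -4/π.
∫_0^2 v(x) φ(x) dx = ∫_0^2 (6*x*sin(π*x/2) - 3*sin(π*x/2)) dx. Term by term:
  ∫_0^2 -3*sin(π*x/2) dx = -12/π;  ∫_0^2 6*x*sin(π*x/2) dx = 24/π.
Sum: -12/π + 24/π = 12/π.
So RHS = -∫_0^2 v(x) φ(x) dx = -12/π.
LHS − RHS = 8/π ≠ 0, so the identity fails.
(For a valid weak derivative the identity must hold for EVERY test function, in particular this one. The failure shows v is NOT the weak derivative of u.)
Correct weak derivative would be u'(x) = 2*x - 1.


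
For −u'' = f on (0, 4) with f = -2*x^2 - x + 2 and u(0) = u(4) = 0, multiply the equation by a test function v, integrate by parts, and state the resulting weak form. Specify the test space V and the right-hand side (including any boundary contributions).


V = H^1_0(0, 4) (so v(0) = v(4) = 0); weak form: ∫_0^4 u'v' dx = ∫_0^4 (-2*x^2 - x + 2) v dx for all v ∈ V.

Multiply both sides by a test function v and integrate from 0 to 4:
  ∫_0^4 −u''(x) v(x) dx = ∫_0^4 f(x) v(x) dx.
Integrate the LHS by parts once:
  ∫_0^4 −u'' v dx = −[u'(x) v(x)]_0^4 + ∫_0^4 u'(x) v'(x) dx.
Thus ∫_0^4 u'(x) v'(x) dx = ∫_0^4 f(x) v(x) dx + [u'(x) v(x)]_0^4.
Choose V so that boundary terms are either known or forced to vanish.
u is Dirichlet: u(0) = u(4) = 0. Let V = H^1_0(0, 4); then v(0) = v(4) = 0, and [u' v]_0^4 = 0.
Weak formulation: find u (satisfying any essential BC) such that ∫_0^4 u'(x) v'(x) dx = ∫_0^4 f v dx for all v ∈ V.
Substituting f(x) = -2*x^2 - x + 2, the right-hand side is ∫_0^4 (-2*x^2 - x + 2) v dx.


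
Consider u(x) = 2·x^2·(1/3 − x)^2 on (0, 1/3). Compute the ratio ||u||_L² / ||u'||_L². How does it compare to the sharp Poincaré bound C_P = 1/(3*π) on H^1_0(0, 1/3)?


||u||_L² / ||u'||_L² = sqrt(3)/18 < C_P = 1/(3*π).

u(x) = 2·x^2·(1/3 − x)^2, so u'(x) = 4*x*(3*x - 1)*(6*x - 1)/9.
u(x) = 2·x^2·(1/3 − x)^2 vanishes at x = 0 and x = 1/3, so u ∈ H^1_0(0, 1/3). Differentiate via the product rule and integrate the resulting polynomials term by term.
  ∫_0^1/3 u² dx = ∫_0^1/3 (4*x^8 - 16*x^7/3 + 8*x^6/3 - 16*x^5/27 + 4*x^4/81) dx. Term by term:
    ∫_0^1/3 4*x^8 dx = 4/177147;  ∫_0^1/3 -16*x^7/3 dx = -2/19683;  ∫_0^1/3 8*x^6/3 dx = 8/45927;
    ∫_0^1/3 -16*x^5/27 dx = -8/59049;  ∫_0^1/3 4*x^4/81 dx = 4/98415.
  Sum: 4/177147 − 2/19683 + 8/45927 − 8/59049 + 4/98415 = 2/6200145.
  ∫_0^1/3 (u')² dx = ∫_0^1/3 (64*x^6 - 64*x^5 + 208*x^4/9 - 32*x^3/9 + 16*x^2/81) dx. Term by term:
    ∫_0^1/3 64*x^6 dx = 64/15309;  ∫_0^1/3 -64*x^5 dx = -32/2187;  ∫_0^1/3 208*x^4/9 dx = 208/10935;
    ∫_0^1/3 -32*x^3/9 dx = -8/729;  ∫_0^1/3 16*x^2/81 dx = 16/6561.
  Sum: 64/15309 − 32/2187 + 208/10935 − 8/729 + 16/6561 = 8/229635.
∫_0^1/3 u² dx = 2/6200145, so ||u||_L² = sqrt(210)/25515.
∫_0^1/3 (u')² dx = 8/229635, so ||u'||_L² = 2*sqrt(70)/2835.
Ratio ||u||_L² / ||u'||_L² = sqrt(3)/18.
Sharp Poincaré constant on H^1_0(0, 1/3) is C_P = L/π = 1/(3*π), achieved by sin(3*π·x).
A polynomial bump cannot attain the sharp Poincaré constant (only the first sine eigenfunction does), so the ratio is strictly less than C_P, consistent with ||u||_L² ≤ C_P ||u'||_L².


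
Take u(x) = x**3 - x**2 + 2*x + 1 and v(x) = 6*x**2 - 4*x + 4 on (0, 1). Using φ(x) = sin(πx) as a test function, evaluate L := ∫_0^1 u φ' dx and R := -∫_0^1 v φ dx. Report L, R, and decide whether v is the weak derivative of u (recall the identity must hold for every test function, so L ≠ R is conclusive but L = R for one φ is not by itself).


LHS = -5/π + 12/π^3, RHS = -10/π + 24/π^3. No, v is not the weak derivative of u.

u(x) = x**3 - x**2 + 2*x + 1, classical derivative u'(x) = 3*x**2 - 2*x + 2.
φ(x) = sin(πx), so φ'(x) = π*cos(π*x).
Note φ(0) = φ(1) = 0, so the boundary term u·φ vanishes.
LHS = ∫_0^1 u(x) φ'(x) dx = ∫_0^1 (π*x^3*cos(π*x) - π*x^2*cos(π*x) + 2*π*x*cos(π*x) + π*cos(π*x)) dx. Term by term:
  ∫_0^1 π*cos(π*x) dx = 0;  ∫_0^1 π*x^3*cos(π*x) dx = -3/π + 12/π^3;  ∫_0^1 -π*x^2*cos(π*x) dx = 2/π;
  ∫_0^1 2*π*x*cos(π*x) dx = -4/π.
Sum: 0 + -3/π + 12/π^3 + 2/π − 4/π = -5/π + 12/π^3.
So LHS = -5/π + 12/π^3.
∫_0^1 v(x) φ(x) dx = ∫_0^1 (6*x^2*sin(π*x) - 4*x*sin(π*x) + 4*sin(π*x)) dx. Term by term:
  ∫_0^1 4*sin(π*x) dx = 8/π;  ∫_0^1 -4*x*sin(π*x) dx = -4/π;  ∫_0^1 6*x^2*sin(π*x) dx = -24/π^3 + 6/π.
Sum: 8/π − 4/π + -24/π^3 + 6/π = -24/π^3 + 10/π.
So RHS = -∫_0^1 v(x) φ(x) dx = -10/π + 24/π^3.
LHS − RHS = -12/π^3 + 5/π ≠ 0, so the identity fails.
(For a valid weak derivative the identity must hold for EVERY test function, in particular this one. The failure shows v is NOT the weak derivative of u.)
Correct weak derivative would be u'(x) = 3*x**2 - 2*x + 2.


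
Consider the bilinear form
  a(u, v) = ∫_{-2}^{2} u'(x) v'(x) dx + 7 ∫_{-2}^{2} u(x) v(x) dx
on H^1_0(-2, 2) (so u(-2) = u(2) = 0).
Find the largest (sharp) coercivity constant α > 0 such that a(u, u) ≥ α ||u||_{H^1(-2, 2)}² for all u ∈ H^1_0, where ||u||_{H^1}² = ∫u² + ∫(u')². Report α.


α = 1

Coercivity of a(·,·) on H^1_0(-2, 2) means a(u, u) ≥ α ||u||_{H^1}² for every u ∈ H^1_0.
The interval has length L = 4, and Poincaré/coercivity depend only on L. Here a(u, u) = ∫(u')² + (7)·∫u².
Here c = 7 ≥ 1, so a(u,u) = ∫(u')² + c∫u² ≥ ∫(u')² + ∫u² = ||u||_{H^1}², i.e. α = 1 works. No larger α is possible: a(u,u) ≥ α||u||_{H^1}² means (1−α)∫(u')² ≥ (α−c)∫u², and for the modes u_n = sin(nπ(x−x₀)/L) (x₀ the left endpoint) one has ∫u_n²/∫(u_n')² = (L/(nπ))² → 0, so a(u_n,u_n)/||u_n||_{H^1}² → 1. Hence the optimal constant is α = 1.
Therefore α = 1.


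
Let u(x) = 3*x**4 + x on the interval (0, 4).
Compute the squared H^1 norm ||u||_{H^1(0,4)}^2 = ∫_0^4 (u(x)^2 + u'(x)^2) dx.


||u||_{H^1}^2 = 12701716/21

The H^1 norm (squared) on an interval (0, L) is
  ||u||_{H^1}^2 = ∫_0^L u(x)^2 dx + ∫_0^L u'(x)^2 dx.
Compute u'(x) = 12*x**3 + 1.
Then u(x)^2 = 9*x**8 + 6*x**5 + x**2 and u'(x)^2 = 144*x**6 + 24*x**3 + 1.
Integrate each monomial from 0 to 4 using ∫_0^4 c·x^n dx = c·4^(n+1)/(n+1):
  ∫_0^4 u(x)^2 dx = ∫_0^4 (9*x^8 + 6*x^5 + x^2) dx. Term by term:
    ∫_0^4 9*x^8 dx = 262144;  ∫_0^4 6*x^5 dx = 4096;  ∫_0^4 x^2 dx = 64/3.
  Sum: 262144 + 4096 + 64/3 = 798784/3.
  ∫_0^4 u'(x)^2 dx = ∫_0^4 (144*x^6 + 24*x^3 + 1) dx. Term by term:
    ∫_0^4 144*x^6 dx = 2359296/7;  ∫_0^4 24*x^3 dx = 1536;  ∫_0^4 1 dx = 4.
  Sum: 2359296/7 + 1536 + 4 = 2370076/7.
Adding: ||u||_{H^1}^2 = 798784/3 + 2370076/7 = 12701716/21.


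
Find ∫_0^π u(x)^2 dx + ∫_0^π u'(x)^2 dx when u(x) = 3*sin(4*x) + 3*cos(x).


||u||_{H^1(0,π)}^2 = 96/5 + 171*π/2

u'(x) = -3*sin(x) + 12*cos(4*x).
Expand u² and (u')² and integrate term by term on (0, π), using: for integers n ≥ 1, ∫_0^π sin²(nx) dx = ∫_0^π cos²(nx) dx = π/2; for n ≠ n', ∫_0^π sin(nx)sin(n'x) dx = ∫_0^π cos(nx)cos(n'x) dx = 0; and by product-to-sum, ∫_0^π sin(nx)cos(n'x) dx = ½∫_0^π [sin((n+n')x) + sin((n−n')x)] dx, which is 0 when n+n' is even and 2n/(n²−n'²) when n+n' is odd (it need not vanish on (0, π)).
  u² squared terms: (3)²·∫cos(x)² dx = 9·π/2 = 9*π/2;  (3)²·∫sin(4x)² dx = 9·π/2 = 9*π/2.
  u² cross terms: 2·(3)·(3)·∫cos(x)·sin(4x) dx = 18·(8/15) = 48/5.
  So ∫_0^π u² dx = 9*π/2 + 9*π/2 + 48/5 = 48/5 + 9*π.
  (u')² squared terms: (-3)²·∫sin(x)² dx = 9·π/2 = 9*π/2;  (12)²·∫cos(4x)² dx = 144·π/2 = 72*π.
  (u')² cross terms: 2·(-3)·(12)·∫sin(x)·cos(4x) dx = -72·(-2/15) = 48/5.
  So ∫_0^π (u')² dx = 9*π/2 + 72*π + 48/5 = 48/5 + 153*π/2.
||u||_{H^1}^2 = (48/5 + 9*π) + (48/5 + 153*π/2) = 96/5 + 171*π/2.


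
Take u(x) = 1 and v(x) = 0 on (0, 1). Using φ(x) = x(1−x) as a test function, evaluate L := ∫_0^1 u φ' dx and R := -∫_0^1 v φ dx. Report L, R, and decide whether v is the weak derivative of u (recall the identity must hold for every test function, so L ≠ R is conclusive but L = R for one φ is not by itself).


LHS = 0, RHS = 0. Yes, v = u' weakly.

u(x) = 1, classical derivative u'(x) = 0.
φ(x) = x(1−x), so φ'(x) = 1 - 2*x.
Note φ(0) = φ(1) = 0, so the boundary term u·φ vanishes.
LHS = ∫_0^1 u(x) φ'(x) dx = ∫_0^1 (1 - 2*x) dx. Term by term:
  ∫_0^1 -2*x dx = -1;  ∫_0^1 1 dx = 1.
Sum: -1 + 1 = 0.
So LHS = 0.
∫_0^1 v(x) φ(x) dx = ∫_0^1 (0) dx. Term by term:
  ∫_0^1 0 dx = 0.
So RHS = -∫_0^1 v(x) φ(x) dx = 0.
LHS = RHS, so the identity holds for this test φ.
Moreover u is smooth here and v(x) = u'(x) = 0 pointwise, so the identity holds for every test function. Hence v is the weak derivative of u.


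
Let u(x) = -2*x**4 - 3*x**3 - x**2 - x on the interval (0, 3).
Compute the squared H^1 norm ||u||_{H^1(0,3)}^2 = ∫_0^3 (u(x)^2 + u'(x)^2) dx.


||u||_{H^1}^2 = 68511

The H^1 norm (squared) on an interval (0, L) is
  ||u||_{H^1}^2 = ∫_0^L u(x)^2 dx + ∫_0^L u'(x)^2 dx.
Compute u'(x) = -8*x**3 - 9*x**2 - 2*x - 1.
Then u(x)^2 = 4*x**8 + 12*x**7 + 13*x**6 + 10*x**5 + 7*x**4 + 2*x**3 + x**2 and u'(x)^2 = 64*x**6 + 144*x**5 + 113*x**4 + 52*x**3 + 22*x**2 + 4*x + 1.
Integrate each monomial from 0 to 3 using ∫_0^3 c·x^n dx = c·3^(n+1)/(n+1):
  ∫_0^3 u(x)^2 dx = ∫_0^3 (4*x^8 + 12*x^7 + 13*x^6 + 10*x^5 + 7*x^4 + 2*x^3 + x^2) dx. Term by term:
    ∫_0^3 4*x^8 dx = 8748;  ∫_0^3 12*x^7 dx = 19683/2;  ∫_0^3 13*x^6 dx = 28431/7;
    ∫_0^3 10*x^5 dx = 1215;  ∫_0^3 7*x^4 dx = 1701/5;  ∫_0^3 2*x^3 dx = 81/2;
    ∫_0^3 x^2 dx = 9.
  Sum: 8748 + 19683/2 + 28431/7 + 1215 + 1701/5 + 81/2 + 9 = 848952/35.
  ∫_0^3 u'(x)^2 dx = ∫_0^3 (64*x^6 + 144*x^5 + 113*x^4 + 52*x^3 + 22*x^2 + 4*x + 1) dx. Term by term:
    ∫_0^3 64*x^6 dx = 139968/7;  ∫_0^3 144*x^5 dx = 17496;  ∫_0^3 113*x^4 dx = 27459/5;
    ∫_0^3 52*x^3 dx = 1053;  ∫_0^3 22*x^2 dx = 198;  ∫_0^3 4*x dx = 18;
    ∫_0^3 1 dx = 3.
  Sum: 139968/7 + 17496 + 27459/5 + 1053 + 198 + 18 + 3 = 1548933/35.
Adding: ||u||_{H^1}^2 = 848952/35 + 1548933/35 = 68511.


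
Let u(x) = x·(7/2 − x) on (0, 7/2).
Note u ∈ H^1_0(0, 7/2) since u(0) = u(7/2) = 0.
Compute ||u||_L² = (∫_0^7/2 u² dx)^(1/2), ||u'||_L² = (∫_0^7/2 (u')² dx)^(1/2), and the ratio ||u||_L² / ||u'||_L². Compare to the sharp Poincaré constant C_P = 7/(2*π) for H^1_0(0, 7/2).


||u||_L² / ||u'||_L² = 7*sqrt(10)/20 < C_P = 7/(2*π).

u(x) = x·(7/2 − x), so u'(x) = 7/2 - 2*x.
u(x) = x·(7/2 − x) vanishes at x = 0 and x = 7/2, so u ∈ H^1_0(0, 7/2). Differentiate via the product rule and integrate the resulting polynomials term by term.
  ∫_0^7/2 u² dx = ∫_0^7/2 (x^4 - 7*x^3 + 49*x^2/4) dx. Term by term:
    ∫_0^7/2 x^4 dx = 16807/160;  ∫_0^7/2 -7*x^3 dx = -16807/64;  ∫_0^7/2 49*x^2/4 dx = 16807/96.
  Sum: 16807/160 − 16807/64 + 16807/96 = 16807/960.
  ∫_0^7/2 (u')² dx = ∫_0^7/2 (4*x^2 - 14*x + 49/4) dx. Term by term:
    ∫_0^7/2 4*x^2 dx = 343/6;  ∫_0^7/2 -14*x dx = -343/4;  ∫_0^7/2 49/4 dx = 343/8.
  Sum: 343/6 − 343/4 + 343/8 = 343/24.
∫_0^7/2 u² dx = 16807/960, so ||u||_L² = 49*sqrt(105)/120.
∫_0^7/2 (u')² dx = 343/24, so ||u'||_L² = 7*sqrt(42)/12.
Ratio ||u||_L² / ||u'||_L² = 7*sqrt(10)/20.
Sharp Poincaré constant on H^1_0(0, 7/2) is C_P = L/π = 7/(2*π), achieved by sin(2*π/7·x).
A polynomial bump cannot attain the sharp Poincaré constant (only the first sine eigenfunction does), so the ratio is strictly less than C_P, consistent with ||u||_L² ≤ C_P ||u'||_L².


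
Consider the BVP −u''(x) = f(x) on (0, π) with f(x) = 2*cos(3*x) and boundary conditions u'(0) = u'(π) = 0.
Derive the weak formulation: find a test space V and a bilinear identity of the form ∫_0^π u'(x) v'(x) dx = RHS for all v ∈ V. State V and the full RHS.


V = H^1(0, π) (no boundary constraint on v; u is determined up to an additive constant); weak form: ∫_0^π u'v' dx = ∫_0^π (2*cos(3*x)) v dx for all v ∈ V.

Multiply both sides by a test function v and integrate from 0 to π:
  ∫_0^π −u''(x) v(x) dx = ∫_0^π f(x) v(x) dx.
Integrate the LHS by parts once:
  ∫_0^π −u'' v dx = −[u'(x) v(x)]_0^π + ∫_0^π u'(x) v'(x) dx.
Thus ∫_0^π u'(x) v'(x) dx = ∫_0^π f(x) v(x) dx + [u'(x) v(x)]_0^π.
Choose V so that boundary terms are either known or forced to vanish.
u has homogeneous Neumann: u'(0) = u'(π) = 0. So [u' v]_0^π = 0·v(π) − 0·v(0) = 0 for any v; take V = H^1(0, π).
Weak formulation: find u (satisfying any essential BC) such that ∫_0^π u'(x) v'(x) dx = ∫_0^π f v dx for all v ∈ V (homogeneous Neumann, so boundary terms vanish).
Substituting f(x) = 2*cos(3*x), the right-hand side is ∫_0^π (2*cos(3*x)) v dx.
Compatibility check (pure Neumann): taking v ≡ 1 ∈ V gives 0 = ∫_0^π f dx + (0) − (0), i.e. ∫_0^π f dx must equal u'(0) − u'(π) = 0. Indeed ∫_0^π (2*cos(3*x)) dx = 0, so the data are compatible. The solution is then unique only up to an additive constant (fix it e.g. by requiring ∫_0^π u dx = 0).


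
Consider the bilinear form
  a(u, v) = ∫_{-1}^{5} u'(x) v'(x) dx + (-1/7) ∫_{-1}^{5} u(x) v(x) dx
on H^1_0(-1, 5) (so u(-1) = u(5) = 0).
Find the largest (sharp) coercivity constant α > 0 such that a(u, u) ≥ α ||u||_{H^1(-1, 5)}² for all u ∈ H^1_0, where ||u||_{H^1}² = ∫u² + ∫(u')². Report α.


α = (-36/7 + π^2)/(π^2 + 36)

Coercivity of a(·,·) on H^1_0(-1, 5) means a(u, u) ≥ α ||u||_{H^1}² for every u ∈ H^1_0.
The interval has length L = 6, and Poincaré/coercivity depend only on L. Here a(u, u) = ∫(u')² + (-1/7)·∫u².
Here c = -1/7 < 0 with |c| < (π/L)² = π^2/36, so coercivity still holds. The condition a(u,u) ≥ α||u||_{H^1}² reads (1−α)∫(u')² ≥ (α−c)∫u². Any admissible α is ≤ 1 (rapidly oscillating u have ∫u²/∫(u')² → 0), and α = 1 would force 0 ≥ (1−c)∫u², impossible since c < 1; so 1−α > 0. By the sharp Poincaré inequality on H^1_0 of an interval of length L, ∫(u')² ≥ (π/L)²∫u² with equality for the first sine mode sin(π(x−x₀)/L) (x₀ the left endpoint), so the inequality holds for all u iff (1−α)(π/L)² ≥ α − c, i.e. α ≤ ((π/L)² + c)/((π/L)² + 1) = (1 + c(L/π)²)/(1 + (L/π)²). (Direct route, valid since c ≤ 0: Poincaré gives c∫u² ≥ c(L/π)²∫(u')², so a(u,u) ≥ (1 + c(L/π)²)∫(u')², while ||u||_{H^1}² ≤ (1 + (L/π)²)∫(u')²; dividing yields the same α.) With (π/L)² = π^2/36 and c = -1/7, the largest admissible constant is α = ((π/L)² + c)/((π/L)² + 1).
Simplifying, α = (-36/7 + π^2)/(π^2 + 36).


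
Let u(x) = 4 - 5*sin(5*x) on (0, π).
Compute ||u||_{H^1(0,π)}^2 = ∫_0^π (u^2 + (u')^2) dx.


||u||_{H^1(0,π)}^2 = -16 + 341*π

u'(x) = -25*cos(5*x).
Expand u² and (u')² and integrate term by term on (0, π), using: for integers n ≥ 1, ∫_0^π sin²(nx) dx = ∫_0^π cos²(nx) dx = π/2; for n ≠ n', ∫_0^π sin(nx)sin(n'x) dx = ∫_0^π cos(nx)cos(n'x) dx = 0; and by product-to-sum, ∫_0^π sin(nx)cos(n'x) dx = ½∫_0^π [sin((n+n')x) + sin((n−n')x)] dx, which is 0 when n+n' is even and 2n/(n²−n'²) when n+n' is odd (it need not vanish on (0, π)). For the constant mode: ∫_0^π 1 dx = π, ∫_0^π cos(nx) dx = 0, ∫_0^π sin(nx) dx = (1−(−1)^n)/n.
  u² squared terms: (4)²·∫1 dx = 16·π = 16*π;  (-5)²·∫sin(5x)² dx = 25·π/2 = 25*π/2.
  u² cross terms: 2·(4)·(-5)·∫1·sin(5x) dx = -40·(2/5) = -16.
  So ∫_0^π u² dx = 16*π + 25*π/2 − 16 = -16 + 57*π/2.
  (u')² squared terms: (-25)²·∫cos(5x)² dx = 625·π/2 = 625*π/2.
  So ∫_0^π (u')² dx = 625*π/2.
||u||_{H^1}^2 = (-16 + 57*π/2) + (625*π/2) = -16 + 341*π.


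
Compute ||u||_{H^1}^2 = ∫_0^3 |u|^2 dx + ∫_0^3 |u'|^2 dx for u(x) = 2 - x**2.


||u||_{H^1}^2 = 303/5

The H^1 norm (squared) on an interval (0, L) is
  ||u||_{H^1}^2 = ∫_0^L u(x)^2 dx + ∫_0^L u'(x)^2 dx.
Compute u'(x) = -2*x.
Then u(x)^2 = x**4 - 4*x**2 + 4 and u'(x)^2 = 4*x**2.
Integrate each monomial from 0 to 3 using ∫_0^3 c·x^n dx = c·3^(n+1)/(n+1):
  ∫_0^3 u(x)^2 dx = ∫_0^3 (x^4 - 4*x^2 + 4) dx. Term by term:
    ∫_0^3 x^4 dx = 243/5;  ∫_0^3 -4*x^2 dx = -36;  ∫_0^3 4 dx = 12.
  Sum: 243/5 − 36 + 12 = 123/5.
  ∫_0^3 u'(x)^2 dx = ∫_0^3 (4*x^2) dx. Term by term:
    ∫_0^3 4*x^2 dx = 36.
Adding: ||u||_{H^1}^2 = 123/5 + 36 = 303/5.


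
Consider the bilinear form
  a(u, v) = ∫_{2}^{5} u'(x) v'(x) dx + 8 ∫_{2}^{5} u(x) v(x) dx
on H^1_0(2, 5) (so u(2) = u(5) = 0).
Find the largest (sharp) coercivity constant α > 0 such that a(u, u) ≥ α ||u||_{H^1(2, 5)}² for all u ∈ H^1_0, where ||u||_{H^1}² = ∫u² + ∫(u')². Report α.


α = 1

Coercivity of a(·,·) on H^1_0(2, 5) means a(u, u) ≥ α ||u||_{H^1}² for every u ∈ H^1_0.
The interval has length L = 3, and Poincaré/coercivity depend only on L. Here a(u, u) = ∫(u')² + (8)·∫u².
Here c = 8 ≥ 1, so a(u,u) = ∫(u')² + c∫u² ≥ ∫(u')² + ∫u² = ||u||_{H^1}², i.e. α = 1 works. No larger α is possible: a(u,u) ≥ α||u||_{H^1}² means (1−α)∫(u')² ≥ (α−c)∫u², and for the modes u_n = sin(nπ(x−x₀)/L) (x₀ the left endpoint) one has ∫u_n²/∫(u_n')² = (L/(nπ))² → 0, so a(u_n,u_n)/||u_n||_{H^1}² → 1. Hence the optimal constant is α = 1.
Therefore α = 1.


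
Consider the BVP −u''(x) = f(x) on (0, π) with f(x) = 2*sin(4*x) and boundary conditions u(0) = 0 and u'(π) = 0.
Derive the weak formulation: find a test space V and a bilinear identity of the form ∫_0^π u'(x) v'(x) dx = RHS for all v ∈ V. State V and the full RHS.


V = {v ∈ H^1(0, π) : v(0) = 0} (test functions vanish at x = 0 where u is specified); weak form: ∫_0^π u'v' dx = ∫_0^π (2*sin(4*x)) v dx for all v ∈ V.

Multiply both sides by a test function v and integrate from 0 to π:
  ∫_0^π −u''(x) v(x) dx = ∫_0^π f(x) v(x) dx.
Integrate the LHS by parts once:
  ∫_0^π −u'' v dx = −[u'(x) v(x)]_0^π + ∫_0^π u'(x) v'(x) dx.
Thus ∫_0^π u'(x) v'(x) dx = ∫_0^π f(x) v(x) dx + [u'(x) v(x)]_0^π.
Choose V so that boundary terms are either known or forced to vanish.
Mixed BC: u(0) = 0 (Dirichlet) and u'(π) = 0 (Neumann). Define V = {v ∈ H^1(0, π) : v(0) = 0}. Then [u' v]_0^π = u'(π)·v(π) − u'(0)·0 = 0.
Weak formulation: find u (satisfying any essential BC) such that ∫_0^π u'(x) v'(x) dx = ∫_0^π f v dx for all v ∈ V (Dirichlet at 0 absorbed into V; the Neumann datum at x = π is zero, so no boundary term remains).
Substituting f(x) = 2*sin(4*x), the right-hand side is ∫_0^π (2*sin(4*x)) v dx.


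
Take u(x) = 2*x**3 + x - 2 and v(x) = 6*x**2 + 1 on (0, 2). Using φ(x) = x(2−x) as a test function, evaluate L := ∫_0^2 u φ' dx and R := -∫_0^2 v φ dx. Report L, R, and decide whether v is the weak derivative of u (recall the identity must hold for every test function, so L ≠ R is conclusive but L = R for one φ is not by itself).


LHS = -164/15, RHS = -164/15. Yes, v = u' weakly.

u(x) = 2*x**3 + x - 2, classical derivative u'(x) = 6*x**2 + 1.
φ(x) = x(2−x), so φ'(x) = 2 - 2*x.
Note φ(0) = φ(2) = 0, so the boundary term u·φ vanishes.
LHS = ∫_0^2 u(x) φ'(x) dx = ∫_0^2 (-4*x^4 + 4*x^3 - 2*x^2 + 6*x - 4) dx. Term by term:
  ∫_0^2 -4*x^4 dx = -128/5;  ∫_0^2 4*x^3 dx = 16;  ∫_0^2 -2*x^2 dx = -16/3;
  ∫_0^2 6*x dx = 12;  ∫_0^2 -4 dx = -8.
Sum: -128/5 + 16 − 16/3 + 12 − 8 = -164/15.
So LHS = -164/15.
∫_0^2 v(x) φ(x) dx = ∫_0^2 (-6*x^4 + 12*x^3 - x^2 + 2*x) dx. Term by term:
  ∫_0^2 -6*x^4 dx = -192/5;  ∫_0^2 12*x^3 dx = 48;  ∫_0^2 -x^2 dx = -8/3;
  ∫_0^2 2*x dx = 4.
Sum: -192/5 + 48 − 8/3 + 4 = 164/15.
So RHS = -∫_0^2 v(x) φ(x) dx = -164/15.
LHS = RHS, so the identity holds for this test φ.
Moreover u is smooth here and v(x) = u'(x) = 6*x**2 + 1 pointwise, so the identity holds for every test function. Hence v is the weak derivative of u.


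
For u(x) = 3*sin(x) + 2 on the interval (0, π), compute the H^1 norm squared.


||u||_{H^1(0,π)}^2 = 24 + 13*π

u'(x) = 3*cos(x).
Expand u² and (u')² and integrate term by term on (0, π), using: for integers n ≥ 1, ∫_0^π sin²(nx) dx = ∫_0^π cos²(nx) dx = π/2; for n ≠ n', ∫_0^π sin(nx)sin(n'x) dx = ∫_0^π cos(nx)cos(n'x) dx = 0; and by product-to-sum, ∫_0^π sin(nx)cos(n'x) dx = ½∫_0^π [sin((n+n')x) + sin((n−n')x)] dx, which is 0 when n+n' is even and 2n/(n²−n'²) when n+n' is odd (it need not vanish on (0, π)). For the constant mode: ∫_0^π 1 dx = π, ∫_0^π cos(nx) dx = 0, ∫_0^π sin(nx) dx = (1−(−1)^n)/n.
  u² squared terms: (2)²·∫1 dx = 4·π = 4*π;  (3)²·∫sin(x)² dx = 9·π/2 = 9*π/2.
  u² cross terms: 2·(2)·(3)·∫1·sin(x) dx = 12·(2) = 24.
  So ∫_0^π u² dx = 4*π + 9*π/2 + 24 = 24 + 17*π/2.
  (u')² squared terms: (3)²·∫cos(x)² dx = 9·π/2 = 9*π/2.
  So ∫_0^π (u')² dx = 9*π/2.
||u||_{H^1}^2 = (24 + 17*π/2) + (9*π/2) = 24 + 13*π.


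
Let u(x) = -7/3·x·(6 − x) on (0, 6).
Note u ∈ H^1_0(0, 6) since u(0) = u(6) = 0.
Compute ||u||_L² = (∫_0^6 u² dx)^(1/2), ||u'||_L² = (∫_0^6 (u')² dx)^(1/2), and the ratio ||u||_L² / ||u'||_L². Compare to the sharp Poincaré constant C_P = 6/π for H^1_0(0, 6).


||u||_L² / ||u'||_L² = 3*sqrt(10)/5 < C_P = 6/π.

u(x) = -7/3·x·(6 − x), so u'(x) = 14*x/3 - 14.
u(x) = -7/3·x·(6 − x) vanishes at x = 0 and x = 6, so u ∈ H^1_0(0, 6). Differentiate via the product rule and integrate the resulting polynomials term by term.
  ∫_0^6 u² dx = ∫_0^6 (49*x^4/9 - 196*x^3/3 + 196*x^2) dx. Term by term:
    ∫_0^6 49*x^4/9 dx = 42336/5;  ∫_0^6 -196*x^3/3 dx = -21168;  ∫_0^6 196*x^2 dx = 14112.
  Sum: 42336/5 − 21168 + 14112 = 7056/5.
  ∫_0^6 (u')² dx = ∫_0^6 (196*x^2/9 - 392*x/3 + 196) dx. Term by term:
    ∫_0^6 196*x^2/9 dx = 1568;  ∫_0^6 -392*x/3 dx = -2352;  ∫_0^6 196 dx = 1176.
  Sum: 1568 − 2352 + 1176 = 392.
∫_0^6 u² dx = 7056/5, so ||u||_L² = 84*sqrt(5)/5.
∫_0^6 (u')² dx = 392, so ||u'||_L² = 14*sqrt(2).
Ratio ||u||_L² / ||u'||_L² = 3*sqrt(10)/5.
Sharp Poincaré constant on H^1_0(0, 6) is C_P = L/π = 6/π, achieved by sin(π/6·x).
A polynomial bump cannot attain the sharp Poincaré constant (only the first sine eigenfunction does), so the ratio is strictly less than C_P, consistent with ||u||_L² ≤ C_P ||u'||_L².
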